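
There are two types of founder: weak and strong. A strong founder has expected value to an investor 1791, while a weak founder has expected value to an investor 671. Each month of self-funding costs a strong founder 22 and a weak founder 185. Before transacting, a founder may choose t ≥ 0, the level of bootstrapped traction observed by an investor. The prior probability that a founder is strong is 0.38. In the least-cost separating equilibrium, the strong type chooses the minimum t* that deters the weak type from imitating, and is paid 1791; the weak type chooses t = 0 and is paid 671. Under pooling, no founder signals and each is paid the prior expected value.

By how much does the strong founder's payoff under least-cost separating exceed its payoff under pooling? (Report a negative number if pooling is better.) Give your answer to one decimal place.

Least-cost separating signal: t* solves 671 = 1791 − 185·t*, so t* = (1791 − 671)/185 ≈ 6.0541.
Strong type's separating payoff: 1791 − 22 × t* = 1791 − 22 × (1791 − 671)/185 = 1791 − 24640/185 ≈ 1657.811.
Pooling payoff: 0.38 × 1791 + 0.62 × 671 = 1096.6.
Difference: 1657.811 − 1096.6 = 561.211, i.e. 561.2 to one decimal place.
The strong type prefers to separate.

561.2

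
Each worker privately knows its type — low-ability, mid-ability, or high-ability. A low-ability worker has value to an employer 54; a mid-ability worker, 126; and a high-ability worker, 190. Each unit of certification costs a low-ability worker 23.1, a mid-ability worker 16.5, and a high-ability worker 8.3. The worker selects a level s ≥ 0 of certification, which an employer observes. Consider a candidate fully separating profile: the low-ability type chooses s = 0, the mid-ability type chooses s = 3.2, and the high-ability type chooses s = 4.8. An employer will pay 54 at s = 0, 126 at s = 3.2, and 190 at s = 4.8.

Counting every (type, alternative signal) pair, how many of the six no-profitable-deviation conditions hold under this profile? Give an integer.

4

Mid-ability (own payoff 126 − 16.5×3.2 = 73.2): to s=0 gives 54 → no gain ✓; to s=4.8 gives 190 − 16.5×4.8 = 110.8 → profitable ✗.
High-ability (own payoff 190 − 8.3×4.8 = 150.16): to s=0 gives 54 → no gain ✓; to s=3.2 gives 126 − 8.3×3.2 = 99.44 → no gain ✓.
Low-ability (own payoff 54): to s=3.2 gives 126 − 23.1×3.2 = 52.08 → no gain ✓; to s=4.8 gives 190 − 23.1×4.8 = 79.12 → profitable ✗.
4 of the 6 constraints hold; not an equilibrium.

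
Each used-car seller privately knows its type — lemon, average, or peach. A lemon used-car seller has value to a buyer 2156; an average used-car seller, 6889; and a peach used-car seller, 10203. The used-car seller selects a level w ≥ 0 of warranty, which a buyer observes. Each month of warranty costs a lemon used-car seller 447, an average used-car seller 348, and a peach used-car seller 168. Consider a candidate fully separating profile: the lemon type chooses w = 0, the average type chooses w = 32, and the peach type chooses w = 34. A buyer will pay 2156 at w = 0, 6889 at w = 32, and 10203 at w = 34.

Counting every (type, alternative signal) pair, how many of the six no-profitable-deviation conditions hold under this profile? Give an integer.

4

Lemon (own payoff 2156): to w=32 gives 6889 − 447×32 = -7415 → no gain ✓; to w=34 gives 10203 − 447×34 = -4995 → no gain ✓.
Average (own payoff 6889 − 348×32 = -4247): to w=0 gives 2156 → profitable ✗; to w=34 gives 10203 − 348×34 = -1629 → profitable ✗.
Peach (own payoff 10203 − 168×34 = 4491): to w=0 gives 2156 → no gain ✓; to w=32 gives 6889 − 168×32 = 1513 → no gain ✓.
4 of the 6 constraints hold; not an equilibrium.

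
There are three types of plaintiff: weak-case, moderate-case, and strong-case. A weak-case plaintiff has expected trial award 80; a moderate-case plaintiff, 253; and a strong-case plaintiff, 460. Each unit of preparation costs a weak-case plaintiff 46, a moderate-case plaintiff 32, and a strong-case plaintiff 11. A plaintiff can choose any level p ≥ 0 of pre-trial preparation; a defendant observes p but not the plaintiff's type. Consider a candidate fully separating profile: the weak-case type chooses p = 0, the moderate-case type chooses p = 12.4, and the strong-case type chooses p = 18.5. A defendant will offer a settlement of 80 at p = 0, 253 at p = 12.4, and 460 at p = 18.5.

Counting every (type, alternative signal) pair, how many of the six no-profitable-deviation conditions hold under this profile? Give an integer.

4

Strong-case (own payoff 460 − 11×18.5 = 256.5): to p=0 gives 80 → no gain ✓; to p=12.4 gives 253 − 11×12.4 = 116.6 → no gain ✓.
Weak-case (own payoff 80): to p=12.4 gives 253 − 46×12.4 = -317.4 → no gain ✓; to p=18.5 gives 460 − 46×18.5 = -391 → no gain ✓.
Moderate-case (own payoff 253 − 32×12.4 = -143.8): to p=0 gives 80 → profitable ✗; to p=18.5 gives 460 − 32×18.5 = -132 → profitable ✗.
4 of the 6 constraints hold; not an equilibrium.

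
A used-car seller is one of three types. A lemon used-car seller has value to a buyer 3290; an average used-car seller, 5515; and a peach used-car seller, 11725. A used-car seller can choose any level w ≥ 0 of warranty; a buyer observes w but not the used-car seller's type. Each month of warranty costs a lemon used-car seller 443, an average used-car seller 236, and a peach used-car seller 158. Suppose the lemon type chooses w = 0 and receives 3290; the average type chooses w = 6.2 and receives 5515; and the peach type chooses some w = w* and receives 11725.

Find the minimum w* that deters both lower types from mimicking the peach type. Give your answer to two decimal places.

Average type (on-path payoff 5515 − 236×6.2 = 4051.8) won't mimic when 4051.8 ≥ 11725 − 236·w*, i.e. w* ≥ 32.51.
Lemon type (on-path payoff 3290) won't mimic when 3290 ≥ 11725 − 443·w*, i.e. w* ≥ 19.04.
Both must hold, so w* = max(19.04, 32.51) = 32.51. The average type's constraint binds.

32.51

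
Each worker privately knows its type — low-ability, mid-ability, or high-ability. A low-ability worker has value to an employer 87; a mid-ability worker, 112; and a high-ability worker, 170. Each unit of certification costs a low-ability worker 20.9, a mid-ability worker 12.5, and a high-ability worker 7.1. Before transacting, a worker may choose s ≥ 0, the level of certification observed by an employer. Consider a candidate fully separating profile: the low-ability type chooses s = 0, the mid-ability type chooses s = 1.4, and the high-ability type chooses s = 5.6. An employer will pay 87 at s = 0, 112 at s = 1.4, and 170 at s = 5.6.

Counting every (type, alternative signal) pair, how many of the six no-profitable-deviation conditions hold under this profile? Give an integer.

High-ability (own payoff 170 − 7.1×5.6 = 130.24): to s=0 gives 87 → no gain ✓; to s=1.4 gives 112 − 7.1×1.4 = 102.06 → no gain ✓.
Low-ability (own payoff 87): to s=1.4 gives 112 − 20.9×1.4 = 82.74 → no gain ✓; to s=5.6 gives 170 − 20.9×5.6 = 52.96 → no gain ✓.
Mid-ability (own payoff 112 − 12.5×1.4 = 94.5): to s=0 gives 87 → no gain ✓; to s=5.6 gives 170 − 12.5×5.6 = 100 → profitable ✗.
5 of the 6 constraints hold; not an equilibrium.

5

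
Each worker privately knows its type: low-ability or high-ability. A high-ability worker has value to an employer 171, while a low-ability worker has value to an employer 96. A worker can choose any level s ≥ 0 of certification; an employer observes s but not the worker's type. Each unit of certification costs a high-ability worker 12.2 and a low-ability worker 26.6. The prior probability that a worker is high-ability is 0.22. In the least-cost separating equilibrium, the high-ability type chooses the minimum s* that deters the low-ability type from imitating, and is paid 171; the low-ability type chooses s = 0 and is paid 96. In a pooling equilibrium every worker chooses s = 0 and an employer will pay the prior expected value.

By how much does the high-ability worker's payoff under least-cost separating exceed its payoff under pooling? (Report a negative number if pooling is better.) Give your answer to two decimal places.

Least-cost separating signal: s* solves 96 = 171 − 26.6·s*, so s* = (171 − 96)/26.6 ≈ 2.8195.
High-ability type's separating payoff: 171 − 12.2 × s* = 171 − 12.2 × (171 − 96)/26.6 = 171 − 915/26.6 ≈ 136.6015.
Pooling payoff: 0.22 × 171 + 0.78 × 96 = 112.5.
Difference: 136.6015 − 112.5 = 24.1015, i.e. 24.10 to two decimal places.
The high-ability type prefers to separate.

24.10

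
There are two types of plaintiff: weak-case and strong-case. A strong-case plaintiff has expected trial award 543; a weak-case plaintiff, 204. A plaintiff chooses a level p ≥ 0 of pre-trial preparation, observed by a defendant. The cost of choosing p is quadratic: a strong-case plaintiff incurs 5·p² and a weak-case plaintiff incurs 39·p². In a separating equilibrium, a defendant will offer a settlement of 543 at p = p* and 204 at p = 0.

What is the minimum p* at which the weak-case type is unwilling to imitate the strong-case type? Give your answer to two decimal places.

2.95

The weak-case type at p = 0 receives 204; imitating at p* yields 543 − 39·p*².
Indifference: 204 = 543 − 39·p*², so p*² = (543 − 204) / 39 ≈ 8.6923.
p* = √8.6923 ≈ 2.95.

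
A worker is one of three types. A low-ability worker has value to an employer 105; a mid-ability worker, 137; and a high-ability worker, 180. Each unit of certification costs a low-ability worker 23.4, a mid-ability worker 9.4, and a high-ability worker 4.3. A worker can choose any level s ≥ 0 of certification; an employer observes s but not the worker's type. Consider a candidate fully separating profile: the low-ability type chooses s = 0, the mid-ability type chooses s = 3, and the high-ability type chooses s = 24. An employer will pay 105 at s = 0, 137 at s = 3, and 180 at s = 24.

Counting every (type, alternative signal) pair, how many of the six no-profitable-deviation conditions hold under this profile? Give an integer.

4

High-ability (own payoff 180 − 4.3×24 = 76.8): to s=0 gives 105 → profitable ✗; to s=3 gives 137 − 4.3×3 = 124.1 → profitable ✗.
Mid-ability (own payoff 137 − 9.4×3 = 108.8): to s=0 gives 105 → no gain ✓; to s=24 gives 180 − 9.4×24 = -45.6 → no gain ✓.
Low-ability (own payoff 105): to s=3 gives 137 − 23.4×3 = 66.8 → no gain ✓; to s=24 gives 180 − 23.4×24 = -381.6 → no gain ✓.
4 of the 6 constraints hold; not an equilibrium.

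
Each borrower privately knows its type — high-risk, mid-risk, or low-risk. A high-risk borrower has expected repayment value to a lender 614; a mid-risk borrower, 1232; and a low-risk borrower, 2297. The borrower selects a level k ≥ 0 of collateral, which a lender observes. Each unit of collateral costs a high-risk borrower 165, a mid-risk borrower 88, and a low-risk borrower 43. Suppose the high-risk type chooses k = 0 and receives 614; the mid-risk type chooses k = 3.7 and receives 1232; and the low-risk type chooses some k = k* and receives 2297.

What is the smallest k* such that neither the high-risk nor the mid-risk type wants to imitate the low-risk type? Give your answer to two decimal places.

Mid-risk type (on-path payoff 1232 − 88×3.7 = 906.4) won't mimic when 906.4 ≥ 2297 − 88·k*, i.e. k* ≥ 15.80.
High-risk type (on-path payoff 614) won't mimic when 614 ≥ 2297 − 165·k*, i.e. k* ≥ 10.20.
Both must hold, so k* = max(10.20, 15.80) = 15.80. The mid-risk type's constraint binds.

15.80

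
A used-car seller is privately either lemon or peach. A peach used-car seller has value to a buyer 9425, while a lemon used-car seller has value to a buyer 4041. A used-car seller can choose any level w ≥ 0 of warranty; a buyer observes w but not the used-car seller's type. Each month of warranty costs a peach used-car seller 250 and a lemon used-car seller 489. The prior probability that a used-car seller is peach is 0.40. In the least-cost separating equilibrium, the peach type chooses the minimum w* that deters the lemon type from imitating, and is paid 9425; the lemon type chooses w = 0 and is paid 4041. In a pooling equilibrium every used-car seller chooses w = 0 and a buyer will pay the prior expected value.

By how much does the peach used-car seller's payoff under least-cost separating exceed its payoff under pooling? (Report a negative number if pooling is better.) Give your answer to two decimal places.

477.84

Least-cost separating signal: w* solves 4041 = 9425 − 489·w*, so w* = (9425 − 4041)/489 ≈ 11.0102.
Peach type's separating payoff: 9425 − 250 × w* = 9425 − 250 × (9425 − 4041)/489 = 9425 − 1346000/489 ≈ 6672.4438.
Pooling payoff: 0.40 × 9425 + 0.60 × 4041 = 6194.6.
Difference: 6672.4438 − 6194.6 = 477.8438, i.e. 477.84 to two decimal places.
The peach type prefers to separate.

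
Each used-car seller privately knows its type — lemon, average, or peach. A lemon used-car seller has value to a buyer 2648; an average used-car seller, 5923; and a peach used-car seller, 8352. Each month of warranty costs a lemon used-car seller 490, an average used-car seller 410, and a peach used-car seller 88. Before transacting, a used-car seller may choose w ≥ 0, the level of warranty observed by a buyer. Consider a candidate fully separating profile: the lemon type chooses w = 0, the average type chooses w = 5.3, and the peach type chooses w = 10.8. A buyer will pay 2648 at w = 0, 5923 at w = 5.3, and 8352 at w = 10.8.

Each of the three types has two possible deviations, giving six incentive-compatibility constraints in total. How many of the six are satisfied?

3

Lemon (own payoff 2648): to w=5.3 gives 5923 − 490×5.3 = 3326 → profitable ✗; to w=10.8 gives 8352 − 490×10.8 = 3060 → profitable ✗.
Average (own payoff 5923 − 410×5.3 = 3750): to w=0 gives 2648 → no gain ✓; to w=10.8 gives 8352 − 410×10.8 = 3924 → profitable ✗.
Peach (own payoff 8352 − 88×10.8 = 7401.6): to w=0 gives 2648 → no gain ✓; to w=5.3 gives 5923 − 88×5.3 = 5456.6 → no gain ✓.
3 of the 6 constraints hold; not an equilibrium.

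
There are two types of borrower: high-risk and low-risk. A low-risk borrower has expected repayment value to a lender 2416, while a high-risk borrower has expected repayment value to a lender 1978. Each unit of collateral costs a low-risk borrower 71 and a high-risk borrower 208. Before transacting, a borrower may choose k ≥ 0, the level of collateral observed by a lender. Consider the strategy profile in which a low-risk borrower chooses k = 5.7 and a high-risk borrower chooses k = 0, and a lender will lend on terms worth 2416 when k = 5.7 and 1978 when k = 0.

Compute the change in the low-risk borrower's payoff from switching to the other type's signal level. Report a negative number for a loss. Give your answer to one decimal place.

-33.3

Playing k = 5.7 the low-risk borrower receives 2416 − 71 × 5.7 = 2011.3.
Deviating to k = 0 yields 1978 instead.
Gain from deviating: 1978 − 2011.3 = -33.3.
The gain is negative, so the low-risk type's incentive-compatibility constraint is satisfied.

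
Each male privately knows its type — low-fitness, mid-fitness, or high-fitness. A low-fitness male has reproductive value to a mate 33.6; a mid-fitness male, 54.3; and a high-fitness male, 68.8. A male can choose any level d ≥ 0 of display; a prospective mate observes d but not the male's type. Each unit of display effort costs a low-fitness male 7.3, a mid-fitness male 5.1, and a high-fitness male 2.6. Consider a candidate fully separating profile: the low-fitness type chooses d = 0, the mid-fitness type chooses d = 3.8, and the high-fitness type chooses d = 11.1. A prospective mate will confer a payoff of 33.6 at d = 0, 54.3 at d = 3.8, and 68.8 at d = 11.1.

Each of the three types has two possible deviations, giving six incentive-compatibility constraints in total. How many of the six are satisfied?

Low-fitness (own payoff 33.6): to d=3.8 gives 54.3 − 7.3×3.8 = 26.56 → no gain ✓; to d=11.1 gives 68.8 − 7.3×11.1 = -12.23 → no gain ✓.
Mid-fitness (own payoff 54.3 − 5.1×3.8 = 34.92): to d=0 gives 33.6 → no gain ✓; to d=11.1 gives 68.8 − 5.1×11.1 = 12.19 → no gain ✓.
High-fitness (own payoff 68.8 − 2.6×11.1 = 39.94): to d=0 gives 33.6 → no gain ✓; to d=3.8 gives 54.3 − 2.6×3.8 = 44.42 → profitable ✗.
5 of the 6 constraints hold; not an equilibrium.

5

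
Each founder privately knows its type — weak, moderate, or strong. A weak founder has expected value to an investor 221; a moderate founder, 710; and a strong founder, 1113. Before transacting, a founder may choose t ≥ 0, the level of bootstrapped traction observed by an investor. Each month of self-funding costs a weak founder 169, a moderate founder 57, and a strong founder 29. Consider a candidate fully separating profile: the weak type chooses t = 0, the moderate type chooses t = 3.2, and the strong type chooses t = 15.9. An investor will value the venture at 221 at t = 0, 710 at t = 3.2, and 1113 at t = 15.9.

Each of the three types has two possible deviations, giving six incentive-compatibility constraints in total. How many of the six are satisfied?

Strong (own payoff 1113 − 29×15.9 = 651.9): to t=0 gives 221 → no gain ✓; to t=3.2 gives 710 − 29×3.2 = 617.2 → no gain ✓.
Moderate (own payoff 710 − 57×3.2 = 527.6): to t=0 gives 221 → no gain ✓; to t=15.9 gives 1113 − 57×15.9 = 206.7 → no gain ✓.
Weak (own payoff 221): to t=3.2 gives 710 − 169×3.2 = 169.2 → no gain ✓; to t=15.9 gives 1113 − 169×15.9 = -1574.1 → no gain ✓.
6 of the 6 constraints hold; this profile is a separating equilibrium.

6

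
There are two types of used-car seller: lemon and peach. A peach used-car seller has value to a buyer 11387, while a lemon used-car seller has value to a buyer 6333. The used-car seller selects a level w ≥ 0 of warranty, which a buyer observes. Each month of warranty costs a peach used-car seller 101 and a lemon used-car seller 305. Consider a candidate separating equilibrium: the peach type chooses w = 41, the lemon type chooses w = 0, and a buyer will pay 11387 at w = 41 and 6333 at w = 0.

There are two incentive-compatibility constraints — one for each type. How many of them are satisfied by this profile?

2

Peach type: signal → 11387 − 101 × 41 = 7246; deviate to 0 → 6333. IC holds (7246 ≥ 6333).
Lemon type: stay at 0 → 6333; mimic → 11387 − 305 × 41 = -1118. IC holds (6333 ≥ -1118).
2 of 2 constraints hold, so this is a separating equilibrium.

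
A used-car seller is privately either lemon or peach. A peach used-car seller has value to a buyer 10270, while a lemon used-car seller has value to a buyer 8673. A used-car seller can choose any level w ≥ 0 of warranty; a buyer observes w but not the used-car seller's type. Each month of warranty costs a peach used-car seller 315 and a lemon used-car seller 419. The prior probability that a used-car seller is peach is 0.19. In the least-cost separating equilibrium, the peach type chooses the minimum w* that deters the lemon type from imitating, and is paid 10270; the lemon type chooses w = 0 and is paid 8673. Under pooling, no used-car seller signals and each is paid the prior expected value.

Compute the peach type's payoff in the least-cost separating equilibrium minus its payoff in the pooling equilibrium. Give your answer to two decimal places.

Least-cost separating signal: w* solves 8673 = 10270 − 419·w*, so w* = (10270 − 8673)/419 ≈ 3.8115.
Peach type's separating payoff: 10270 − 315 × w* = 10270 − 315 × (10270 − 8673)/419 = 10270 − 503055/419 ≈ 9069.3914.
Pooling payoff: 0.19 × 10270 + 0.81 × 8673 = 8976.43.
Difference: 9069.3914 − 8976.43 = 92.9614, i.e. 92.96 to two decimal places.
The peach type prefers to separate.

92.96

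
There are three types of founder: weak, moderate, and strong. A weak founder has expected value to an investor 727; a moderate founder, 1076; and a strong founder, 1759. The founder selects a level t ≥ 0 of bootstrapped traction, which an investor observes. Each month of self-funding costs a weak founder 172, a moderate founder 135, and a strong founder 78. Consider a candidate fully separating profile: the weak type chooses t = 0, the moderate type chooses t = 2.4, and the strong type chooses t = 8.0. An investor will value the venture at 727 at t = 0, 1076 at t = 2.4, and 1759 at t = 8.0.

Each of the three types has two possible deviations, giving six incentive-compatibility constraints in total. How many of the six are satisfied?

6

Moderate (own payoff 1076 − 135×2.4 = 752): to t=0 gives 727 → no gain ✓; to t=8.0 gives 1759 − 135×8.0 = 679 → no gain ✓.
Weak (own payoff 727): to t=2.4 gives 1076 − 172×2.4 = 663.2 → no gain ✓; to t=8.0 gives 1759 − 172×8.0 = 383 → no gain ✓.
Strong (own payoff 1759 − 78×8.0 = 1135): to t=0 gives 727 → no gain ✓; to t=2.4 gives 1076 − 78×2.4 = 888.8 → no gain ✓.
6 of the 6 constraints hold; this profile is a separating equilibrium.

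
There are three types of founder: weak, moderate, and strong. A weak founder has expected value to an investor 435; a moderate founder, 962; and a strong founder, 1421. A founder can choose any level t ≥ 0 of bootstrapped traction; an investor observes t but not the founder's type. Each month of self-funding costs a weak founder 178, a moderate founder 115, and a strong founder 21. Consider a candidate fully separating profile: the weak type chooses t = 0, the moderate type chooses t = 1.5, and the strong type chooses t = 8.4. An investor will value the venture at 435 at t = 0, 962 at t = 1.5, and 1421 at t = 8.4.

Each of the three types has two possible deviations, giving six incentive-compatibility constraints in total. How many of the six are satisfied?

5

Moderate (own payoff 962 − 115×1.5 = 789.5): to t=0 gives 435 → no gain ✓; to t=8.4 gives 1421 − 115×8.4 = 455 → no gain ✓.
Weak (own payoff 435): to t=1.5 gives 962 − 178×1.5 = 695 → profitable ✗; to t=8.4 gives 1421 − 178×8.4 = -74.2 → no gain ✓.
Strong (own payoff 1421 − 21×8.4 = 1244.6): to t=0 gives 435 → no gain ✓; to t=1.5 gives 962 − 21×1.5 = 930.5 → no gain ✓.
5 of the 6 constraints hold; not an equilibrium.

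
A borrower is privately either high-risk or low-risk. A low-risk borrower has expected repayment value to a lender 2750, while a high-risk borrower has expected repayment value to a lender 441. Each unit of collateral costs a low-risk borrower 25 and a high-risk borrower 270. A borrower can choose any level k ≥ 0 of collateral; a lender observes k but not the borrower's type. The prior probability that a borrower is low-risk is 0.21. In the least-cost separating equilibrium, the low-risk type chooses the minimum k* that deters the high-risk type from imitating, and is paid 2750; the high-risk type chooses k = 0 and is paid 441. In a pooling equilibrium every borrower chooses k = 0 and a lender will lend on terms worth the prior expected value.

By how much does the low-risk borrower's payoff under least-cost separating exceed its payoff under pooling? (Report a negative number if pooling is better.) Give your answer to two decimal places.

Least-cost separating signal: k* solves 441 = 2750 − 270·k*, so k* = (2750 − 441)/270 ≈ 8.5519.
Low-risk type's separating payoff: 2750 − 25 × k* = 2750 − 25 × (2750 − 441)/270 = 2750 − 57725/270 ≈ 2536.2037.
Pooling payoff: 0.21 × 2750 + 0.79 × 441 = 925.89.
Difference: 2536.2037 − 925.89 = 1610.3137, i.e. 1610.31 to two decimal places.
The low-risk type prefers to separate.

1610.31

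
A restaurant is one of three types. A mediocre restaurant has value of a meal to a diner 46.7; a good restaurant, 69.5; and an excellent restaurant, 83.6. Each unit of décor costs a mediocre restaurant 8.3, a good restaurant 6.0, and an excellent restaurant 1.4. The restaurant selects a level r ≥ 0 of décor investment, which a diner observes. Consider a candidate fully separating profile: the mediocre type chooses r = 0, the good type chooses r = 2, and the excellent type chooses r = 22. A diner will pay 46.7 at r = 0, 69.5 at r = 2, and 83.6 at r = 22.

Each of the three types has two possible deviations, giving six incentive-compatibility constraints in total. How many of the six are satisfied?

4

Good (own payoff 69.5 − 6.0×2 = 57.5): to r=0 gives 46.7 → no gain ✓; to r=22 gives 83.6 − 6.0×22 = -48.4 → no gain ✓.
Mediocre (own payoff 46.7): to r=2 gives 69.5 − 8.3×2 = 52.9 → profitable ✗; to r=22 gives 83.6 − 8.3×22 = -99 → no gain ✓.
Excellent (own payoff 83.6 − 1.4×22 = 52.8): to r=0 gives 46.7 → no gain ✓; to r=2 gives 69.5 − 1.4×2 = 66.7 → profitable ✗.
4 of the 6 constraints hold; not an equilibrium.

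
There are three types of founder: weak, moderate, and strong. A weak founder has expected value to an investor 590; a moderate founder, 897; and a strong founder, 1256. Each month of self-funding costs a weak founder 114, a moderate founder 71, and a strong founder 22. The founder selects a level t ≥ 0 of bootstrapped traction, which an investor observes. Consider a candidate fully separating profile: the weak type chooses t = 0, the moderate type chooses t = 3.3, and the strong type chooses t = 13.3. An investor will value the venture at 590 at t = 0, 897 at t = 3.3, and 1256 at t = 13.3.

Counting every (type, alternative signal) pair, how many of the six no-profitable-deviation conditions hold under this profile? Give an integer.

6

Strong (own payoff 1256 − 22×13.3 = 963.4): to t=0 gives 590 → no gain ✓; to t=3.3 gives 897 − 22×3.3 = 824.4 → no gain ✓.
Weak (own payoff 590): to t=3.3 gives 897 − 114×3.3 = 520.8 → no gain ✓; to t=13.3 gives 1256 − 114×13.3 = -260.2 → no gain ✓.
Moderate (own payoff 897 − 71×3.3 = 662.7): to t=0 gives 590 → no gain ✓; to t=13.3 gives 1256 − 71×13.3 = 311.7 → no gain ✓.
6 of the 6 constraints hold; this profile is a separating equilibrium.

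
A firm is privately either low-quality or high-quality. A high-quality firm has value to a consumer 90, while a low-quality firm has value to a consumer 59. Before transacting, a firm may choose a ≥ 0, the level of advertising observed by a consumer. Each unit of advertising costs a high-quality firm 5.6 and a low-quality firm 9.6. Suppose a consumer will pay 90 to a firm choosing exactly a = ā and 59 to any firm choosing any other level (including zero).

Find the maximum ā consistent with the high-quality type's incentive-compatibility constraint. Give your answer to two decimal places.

5.54

Choosing ā yields the high-quality type 90 − 5.6·ā; choosing zero yields 59.
The high-quality type is indifferent at 90 − 5.6·ā = 59, i.e. ā = (90 − 59) / 5.6 ≈ 5.54.
For any ā above 5.54 the high-quality type would rather pool at zero, so separation collapses.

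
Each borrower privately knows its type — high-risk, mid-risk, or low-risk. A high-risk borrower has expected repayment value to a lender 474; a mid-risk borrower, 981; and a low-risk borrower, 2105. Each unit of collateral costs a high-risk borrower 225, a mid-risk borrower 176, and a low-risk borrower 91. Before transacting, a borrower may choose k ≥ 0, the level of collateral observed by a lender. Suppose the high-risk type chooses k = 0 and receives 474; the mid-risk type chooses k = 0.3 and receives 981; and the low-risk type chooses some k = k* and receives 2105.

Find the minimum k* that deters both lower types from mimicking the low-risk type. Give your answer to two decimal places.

High-risk type (on-path payoff 474) won't mimic when 474 ≥ 2105 − 225·k*, i.e. k* ≥ 7.25.
Mid-risk type (on-path payoff 981 − 176×0.3 = 928.2) won't mimic when 928.2 ≥ 2105 − 176·k*, i.e. k* ≥ 6.69.
Both must hold, so k* = max(7.25, 6.69) = 7.25. The high-risk type's constraint binds.

7.25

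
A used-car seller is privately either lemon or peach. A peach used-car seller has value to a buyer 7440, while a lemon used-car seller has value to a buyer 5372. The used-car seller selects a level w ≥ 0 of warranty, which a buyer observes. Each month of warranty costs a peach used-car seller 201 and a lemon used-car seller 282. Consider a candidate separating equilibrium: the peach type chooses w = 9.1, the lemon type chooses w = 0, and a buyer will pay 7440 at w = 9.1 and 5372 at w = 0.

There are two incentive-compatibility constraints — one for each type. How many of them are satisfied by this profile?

2

Peach type: signal → 7440 − 201 × 9.1 = 5610.9; deviate to 0 → 5372. IC holds (5610.9 ≥ 5372).
Lemon type: stay at 0 → 5372; mimic → 7440 − 282 × 9.1 = 4873.8. IC holds (5372 ≥ 4873.8).
2 of 2 constraints hold, so this is a separating equilibrium.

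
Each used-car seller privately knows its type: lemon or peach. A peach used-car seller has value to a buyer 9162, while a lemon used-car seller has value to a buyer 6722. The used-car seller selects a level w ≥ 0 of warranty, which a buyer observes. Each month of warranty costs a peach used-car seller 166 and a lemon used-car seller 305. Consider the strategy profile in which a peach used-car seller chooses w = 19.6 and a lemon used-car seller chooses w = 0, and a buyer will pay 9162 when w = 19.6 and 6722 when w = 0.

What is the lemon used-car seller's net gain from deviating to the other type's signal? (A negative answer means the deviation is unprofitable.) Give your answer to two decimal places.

-3538.00

Playing w = 0 the lemon used-car seller receives 6722.
Deviating to w = 19.6 brings payment 9162 at cost 305 × 19.6 = 5978, netting 3184.
Gain from deviating: 3184 − 6722 = -3538.00.
The gain is negative, so the lemon type's incentive-compatibility constraint is satisfied.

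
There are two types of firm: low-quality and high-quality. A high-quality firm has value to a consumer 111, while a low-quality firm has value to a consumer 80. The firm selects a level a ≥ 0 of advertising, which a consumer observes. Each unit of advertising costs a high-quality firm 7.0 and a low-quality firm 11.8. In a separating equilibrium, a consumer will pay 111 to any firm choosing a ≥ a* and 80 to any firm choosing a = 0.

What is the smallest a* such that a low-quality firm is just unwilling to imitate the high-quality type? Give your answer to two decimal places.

2.63

A low-quality firm choosing a = 0 receives 80.
Imitating at a* instead would pay 111 at cost 11.8·a*, netting 111 − 11.8·a*.
Indifference: 80 = 111 − 11.8·a*, so a* = (111 − 80) / 11.8 ≈ 2.63.
This is the low-quality type's binding incentive-compatibility constraint; any a ≥ 2.63 sustains separation on that side.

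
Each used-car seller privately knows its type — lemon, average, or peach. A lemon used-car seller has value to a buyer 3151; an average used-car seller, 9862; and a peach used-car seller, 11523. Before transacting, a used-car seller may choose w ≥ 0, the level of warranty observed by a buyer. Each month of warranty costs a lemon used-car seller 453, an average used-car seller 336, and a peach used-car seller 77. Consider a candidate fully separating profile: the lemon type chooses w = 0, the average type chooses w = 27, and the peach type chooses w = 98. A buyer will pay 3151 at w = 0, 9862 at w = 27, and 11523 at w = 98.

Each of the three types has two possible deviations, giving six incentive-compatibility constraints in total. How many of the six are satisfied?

4

Average (own payoff 9862 − 336×27 = 790): to w=0 gives 3151 → profitable ✗; to w=98 gives 11523 − 336×98 = -21405 → no gain ✓.
Peach (own payoff 11523 − 77×98 = 3977): to w=0 gives 3151 → no gain ✓; to w=27 gives 9862 − 77×27 = 7783 → profitable ✗.
Lemon (own payoff 3151): to w=27 gives 9862 − 453×27 = -2369 → no gain ✓; to w=98 gives 11523 − 453×98 = -32871 → no gain ✓.
4 of the 6 constraints hold; not an equilibrium.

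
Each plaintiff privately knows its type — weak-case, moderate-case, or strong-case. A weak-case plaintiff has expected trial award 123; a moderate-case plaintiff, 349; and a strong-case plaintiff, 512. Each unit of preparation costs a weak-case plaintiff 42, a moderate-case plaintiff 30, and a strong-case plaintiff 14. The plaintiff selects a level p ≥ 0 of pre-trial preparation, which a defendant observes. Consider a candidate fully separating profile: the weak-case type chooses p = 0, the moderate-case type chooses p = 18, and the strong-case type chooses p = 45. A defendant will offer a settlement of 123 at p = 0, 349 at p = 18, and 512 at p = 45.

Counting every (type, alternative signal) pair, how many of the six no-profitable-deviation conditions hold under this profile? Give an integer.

3

Weak-case (own payoff 123): to p=18 gives 349 − 42×18 = -407 → no gain ✓; to p=45 gives 512 − 42×45 = -1378 → no gain ✓.
Moderate-case (own payoff 349 − 30×18 = -191): to p=0 gives 123 → profitable ✗; to p=45 gives 512 − 30×45 = -838 → no gain ✓.
Strong-case (own payoff 512 − 14×45 = -118): to p=0 gives 123 → profitable ✗; to p=18 gives 349 − 14×18 = 97 → profitable ✗.
3 of the 6 constraints hold; not an equilibrium.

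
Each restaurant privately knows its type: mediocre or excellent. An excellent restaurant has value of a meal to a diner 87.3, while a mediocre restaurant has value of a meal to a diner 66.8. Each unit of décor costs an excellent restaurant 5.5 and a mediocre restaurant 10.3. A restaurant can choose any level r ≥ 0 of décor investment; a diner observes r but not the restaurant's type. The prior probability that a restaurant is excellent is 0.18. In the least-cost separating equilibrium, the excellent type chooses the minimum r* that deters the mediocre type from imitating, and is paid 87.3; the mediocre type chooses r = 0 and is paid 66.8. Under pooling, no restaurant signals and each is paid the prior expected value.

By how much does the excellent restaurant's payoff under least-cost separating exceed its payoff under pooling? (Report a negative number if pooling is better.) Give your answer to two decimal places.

Least-cost separating signal: r* solves 66.8 = 87.3 − 10.3·r*, so r* = (87.3 − 66.8)/10.3 ≈ 1.9903.
Excellent type's separating payoff: 87.3 − 5.5 × r* = 87.3 − 5.5 × (87.3 − 66.8)/10.3 = 87.3 − 112.75/10.3 ≈ 76.3534.
Pooling payoff: 0.18 × 87.3 + 0.82 × 66.8 = 70.49.
Difference: 76.3534 − 70.49 = 5.8634, i.e. 5.86 to two decimal places.
The excellent type prefers to separate.

5.86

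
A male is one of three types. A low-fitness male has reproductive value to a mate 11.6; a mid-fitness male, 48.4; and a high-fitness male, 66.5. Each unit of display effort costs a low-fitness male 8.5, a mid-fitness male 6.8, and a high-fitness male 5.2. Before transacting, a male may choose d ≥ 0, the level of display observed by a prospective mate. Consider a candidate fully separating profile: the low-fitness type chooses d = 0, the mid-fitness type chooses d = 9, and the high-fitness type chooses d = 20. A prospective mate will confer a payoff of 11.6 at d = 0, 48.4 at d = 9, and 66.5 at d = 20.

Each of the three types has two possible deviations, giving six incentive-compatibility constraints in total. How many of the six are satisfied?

3

Mid-fitness (own payoff 48.4 − 6.8×9 = -12.8): to d=0 gives 11.6 → profitable ✗; to d=20 gives 66.5 − 6.8×20 = -69.5 → no gain ✓.
Low-fitness (own payoff 11.6): to d=9 gives 48.4 − 8.5×9 = -28.1 → no gain ✓; to d=20 gives 66.5 − 8.5×20 = -103.5 → no gain ✓.
High-fitness (own payoff 66.5 − 5.2×20 = -37.5): to d=0 gives 11.6 → profitable ✗; to d=9 gives 48.4 − 5.2×9 = 1.6 → profitable ✗.
3 of the 6 constraints hold; not an equilibrium.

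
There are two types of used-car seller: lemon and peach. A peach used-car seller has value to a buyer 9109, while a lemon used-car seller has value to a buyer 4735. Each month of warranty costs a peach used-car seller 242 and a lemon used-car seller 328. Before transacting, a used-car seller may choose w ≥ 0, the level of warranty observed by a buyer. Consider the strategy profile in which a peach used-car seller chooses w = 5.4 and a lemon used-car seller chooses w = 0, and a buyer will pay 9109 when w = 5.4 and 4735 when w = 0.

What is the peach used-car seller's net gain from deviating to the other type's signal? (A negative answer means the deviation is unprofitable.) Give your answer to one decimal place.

-3067.2

Playing w = 5.4 the peach used-car seller receives 9109 − 242 × 5.4 = 7802.2.
Deviating to w = 0 yields 4735 instead.
Gain from deviating: 4735 − 7802.2 = -3067.2.
The gain is negative, so the peach type's incentive-compatibility constraint is satisfied.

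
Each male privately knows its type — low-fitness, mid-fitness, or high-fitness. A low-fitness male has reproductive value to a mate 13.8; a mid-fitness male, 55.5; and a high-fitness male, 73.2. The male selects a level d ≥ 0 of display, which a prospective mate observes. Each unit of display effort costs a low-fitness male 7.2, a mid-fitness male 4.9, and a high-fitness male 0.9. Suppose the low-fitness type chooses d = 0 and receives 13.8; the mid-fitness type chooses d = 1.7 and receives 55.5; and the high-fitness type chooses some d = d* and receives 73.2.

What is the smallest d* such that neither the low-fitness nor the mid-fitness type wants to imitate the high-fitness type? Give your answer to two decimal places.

Low-fitness type (on-path payoff 13.8) won't mimic when 13.8 ≥ 73.2 − 7.2·d*, i.e. d* ≥ 8.25.
Mid-fitness type (on-path payoff 55.5 − 4.9×1.7 = 47.17) won't mimic when 47.17 ≥ 73.2 − 4.9·d*, i.e. d* ≥ 5.31.
Both must hold, so d* = max(8.25, 5.31) = 8.25. The low-fitness type's constraint binds.

8.25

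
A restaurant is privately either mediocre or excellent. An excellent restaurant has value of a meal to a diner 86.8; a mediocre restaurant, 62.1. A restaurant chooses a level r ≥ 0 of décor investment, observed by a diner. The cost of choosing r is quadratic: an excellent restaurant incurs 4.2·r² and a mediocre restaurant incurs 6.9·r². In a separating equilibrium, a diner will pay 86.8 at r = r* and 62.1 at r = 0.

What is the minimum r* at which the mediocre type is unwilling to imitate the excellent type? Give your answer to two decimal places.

The mediocre type at r = 0 receives 62.1; imitating at r* yields 86.8 − 6.9·r*².
Indifference: 62.1 = 86.8 − 6.9·r*², so r*² = (86.8 − 62.1) / 6.9 ≈ 3.5797.
r* = √3.5797 ≈ 1.89.

1.89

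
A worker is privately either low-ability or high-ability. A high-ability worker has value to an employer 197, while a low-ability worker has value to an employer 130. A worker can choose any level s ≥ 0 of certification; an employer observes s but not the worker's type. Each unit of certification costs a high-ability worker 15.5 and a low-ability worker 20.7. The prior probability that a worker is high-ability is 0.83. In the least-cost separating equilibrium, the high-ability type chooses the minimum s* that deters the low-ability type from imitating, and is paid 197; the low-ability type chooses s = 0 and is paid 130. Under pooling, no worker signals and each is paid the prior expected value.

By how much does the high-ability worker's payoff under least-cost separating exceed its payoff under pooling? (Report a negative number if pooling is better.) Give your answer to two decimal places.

-38.78

Least-cost separating signal: s* solves 130 = 197 − 20.7·s*, so s* = (197 − 130)/20.7 ≈ 3.2367.
High-ability type's separating payoff: 197 − 15.5 × s* = 197 − 15.5 × (197 − 130)/20.7 = 197 − 1038.5/20.7 ≈ 146.8309.
Pooling payoff: 0.83 × 197 + 0.17 × 130 = 185.61.
Difference: 146.8309 − 185.61 = -38.7791, i.e. -38.78 to two decimal places.
The high-ability type would prefer the pooling outcome.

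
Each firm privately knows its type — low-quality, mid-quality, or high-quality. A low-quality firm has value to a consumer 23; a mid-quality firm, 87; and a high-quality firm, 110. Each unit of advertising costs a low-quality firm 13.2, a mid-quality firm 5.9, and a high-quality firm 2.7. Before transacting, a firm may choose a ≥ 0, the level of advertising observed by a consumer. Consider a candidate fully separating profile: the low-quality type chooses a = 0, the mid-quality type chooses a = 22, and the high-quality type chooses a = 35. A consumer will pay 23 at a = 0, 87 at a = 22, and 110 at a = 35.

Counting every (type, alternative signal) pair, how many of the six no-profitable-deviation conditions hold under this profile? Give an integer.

3

High-quality (own payoff 110 − 2.7×35 = 15.5): to a=0 gives 23 → profitable ✗; to a=22 gives 87 − 2.7×22 = 27.6 → profitable ✗.
Low-quality (own payoff 23): to a=22 gives 87 − 13.2×22 = -203.4 → no gain ✓; to a=35 gives 110 − 13.2×35 = -352 → no gain ✓.
Mid-quality (own payoff 87 − 5.9×22 = -42.8): to a=0 gives 23 → profitable ✗; to a=35 gives 110 − 5.9×35 = -96.5 → no gain ✓.
3 of the 6 constraints hold; not an equilibrium.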